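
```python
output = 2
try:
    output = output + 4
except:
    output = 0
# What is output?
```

Step-by-step execution trace:
1. output starts at 2.
2. try: `output = output + 4` → output = 6. No exception raised.
3. `except` is skipped.
Result: 6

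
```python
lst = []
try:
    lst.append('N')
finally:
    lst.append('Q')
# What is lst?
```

Step-by-step execution trace:
1. try: `lst.append('N')` → lst = ['N'].
2. The try body completes without raising.
3. finally always runs: `lst.append('Q')` → lst = ['N', 'Q'].
Result: ['N', 'Q']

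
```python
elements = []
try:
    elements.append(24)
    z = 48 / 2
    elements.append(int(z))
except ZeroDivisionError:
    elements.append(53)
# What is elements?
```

Step-by-step execution trace:
1. try: `elements.append(24)` → elements = [24].
2. `z = 48 / 2` → z = 24.0. No exception raised.
3. `elements.append(int(z))` → elements = [24, 24].
4. `except ZeroDivisionError` is skipped (no exception was raised).
Result: [24, 24]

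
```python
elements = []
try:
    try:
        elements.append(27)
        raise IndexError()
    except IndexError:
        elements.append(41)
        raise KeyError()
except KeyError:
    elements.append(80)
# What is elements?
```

Step-by-step execution trace:
1. Inner try: `elements.append(27)` → elements = [27].
2. `raise IndexError()` raises IndexError.
3. Inner `except IndexError` matches → `elements.append(41)` → elements = [27, 41].
4. `raise KeyError()` raises KeyError; propagates to outer try.
5. Outer `except KeyError` matches → `elements.append(80)` → elements = [27, 41, 80].
Result: [27, 41, 80]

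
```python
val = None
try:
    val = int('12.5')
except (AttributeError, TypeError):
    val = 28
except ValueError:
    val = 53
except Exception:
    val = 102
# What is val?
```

Step-by-step execution trace:
1. `val = int('12.5')` raises ValueError.
2. `except (AttributeError, TypeError)` does not match ValueError; skipped.
3. `except ValueError` matches (exact type match) → val = 53.
4. `except Exception` is not reached.
Result: 53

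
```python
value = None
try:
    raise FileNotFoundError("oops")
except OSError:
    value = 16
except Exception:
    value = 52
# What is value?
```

Step-by-step execution trace:
1. `raise FileNotFoundError(...)` raises FileNotFoundError.
2. `except OSError` matches (FileNotFoundError is a subclass of OSError) → value = 16.
3. `except Exception` is not reached.
Result: 16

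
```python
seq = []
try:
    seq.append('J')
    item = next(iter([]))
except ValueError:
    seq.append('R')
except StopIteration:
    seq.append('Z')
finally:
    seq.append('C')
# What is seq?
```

Step-by-step execution trace:
1. try: `seq.append('J')` → seq = ['J'].
2. `item = next(iter([]))` raises StopIteration.
3. `except ValueError` does not match StopIteration; skipped.
4. `except StopIteration` matches → `seq.append('Z')` → seq = ['J', 'Z'].
5. finally always runs: `seq.append('C')` → seq = ['J', 'Z', 'C'].
Result: ['J', 'Z', 'C']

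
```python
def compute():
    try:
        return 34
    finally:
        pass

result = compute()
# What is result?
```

Step-by-step execution trace:
1. `compute()` enters try: `return 34` sets pending return value 34.
2. Before returning, `finally: pass` runs (no effect).
3. compute() returns 34 → result = 34.
Result: 34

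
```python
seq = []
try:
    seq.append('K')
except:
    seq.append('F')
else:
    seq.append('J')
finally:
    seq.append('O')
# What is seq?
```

Step-by-step execution trace:
1. try: `seq.append('K')` → seq = ['K']. No exception raised.
2. `except` is skipped.
3. `else` runs: `seq.append('J')` → seq = ['K', 'J'].
4. `finally` always runs: `seq.append('O')` → seq = ['K', 'J', 'O'].
Result: ['K', 'J', 'O']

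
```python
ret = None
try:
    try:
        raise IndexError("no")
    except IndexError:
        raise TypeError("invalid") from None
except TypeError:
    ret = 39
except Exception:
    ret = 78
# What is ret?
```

Step-by-step execution trace:
1. Inner try raises IndexError; inner `except IndexError` catches it.
2. `raise TypeError(...) from None` raises TypeError (from None suppresses __context__, but the active exception is still TypeError).
3. Outer `except TypeError` matches → ret = 39.
4. `except Exception` is not reached.
Result: 39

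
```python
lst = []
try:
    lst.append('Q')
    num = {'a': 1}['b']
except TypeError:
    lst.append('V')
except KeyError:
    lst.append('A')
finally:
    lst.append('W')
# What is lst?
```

Step-by-step execution trace:
1. try: `lst.append('Q')` → lst = ['Q'].
2. `num = {'a': 1}['b']` raises KeyError.
3. `except TypeError` does not match KeyError; skipped.
4. `except KeyError` matches → `lst.append('A')` → lst = ['Q', 'A'].
5. finally always runs: `lst.append('W')` → lst = ['Q', 'A', 'W'].
Result: ['Q', 'A', 'W']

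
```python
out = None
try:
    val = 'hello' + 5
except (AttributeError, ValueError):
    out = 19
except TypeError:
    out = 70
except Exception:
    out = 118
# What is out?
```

Step-by-step execution trace:
1. `val = 'hello' + 5` raises TypeError.
2. `except (AttributeError, ValueError)` does not match TypeError; skipped.
3. `except TypeError` matches (exact type match) → out = 70.
4. `except Exception` is not reached.
Result: 70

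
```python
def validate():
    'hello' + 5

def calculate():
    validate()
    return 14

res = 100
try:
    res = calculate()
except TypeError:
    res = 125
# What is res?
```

Step-by-step execution trace:
1. res starts at 100.
2. try: `calculate()` calls `validate()`.
3. `validate()` evaluates `'hello' + 5`, which raises TypeError; it propagates through calculate (uncaught).
4. `return 14` in calculate is not reached; the assignment to res does not complete.
5. `except TypeError` matches → res = 125.
Result: 125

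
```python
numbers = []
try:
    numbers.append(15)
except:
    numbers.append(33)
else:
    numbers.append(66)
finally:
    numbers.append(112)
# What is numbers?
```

Step-by-step execution trace:
1. try: `numbers.append(15)` → numbers = [15]. No exception raised.
2. `except` is skipped.
3. `else` runs: `numbers.append(66)` → numbers = [15, 66].
4. `finally` always runs: `numbers.append(112)` → numbers = [15, 66, 112].
Result: [15, 66, 112]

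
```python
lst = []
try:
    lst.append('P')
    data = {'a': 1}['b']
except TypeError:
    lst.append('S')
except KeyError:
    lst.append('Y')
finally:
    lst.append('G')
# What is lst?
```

Step-by-step execution trace:
1. try: `lst.append('P')` → lst = ['P'].
2. `data = {'a': 1}['b']` raises KeyError.
3. `except TypeError` does not match KeyError; skipped.
4. `except KeyError` matches → `lst.append('Y')` → lst = ['P', 'Y'].
5. finally always runs: `lst.append('G')` → lst = ['P', 'Y', 'G'].
Result: ['P', 'Y', 'G']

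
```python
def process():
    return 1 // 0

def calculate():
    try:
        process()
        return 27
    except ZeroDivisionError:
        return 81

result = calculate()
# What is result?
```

Step-by-step execution trace:
1. `calculate()` calls `process()`.
2. `process()` evaluates `1 // 0`, which raises ZeroDivisionError; it propagates to the caller.
3. `return 27` is not reached.
4. `except ZeroDivisionError` in calculate matches → returns 81.
5. result = 81.
Result: 81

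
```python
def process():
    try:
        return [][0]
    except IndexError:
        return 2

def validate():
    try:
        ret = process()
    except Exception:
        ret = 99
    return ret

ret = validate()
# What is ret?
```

Step-by-step execution trace:
1. `validate()` calls `process()`.
2. In process: `[][0]` raises IndexError; `except IndexError` catches it → returns 2.
3. In validate: `ret = process()` → ret = 2. No exception reaches validate.
4. `except Exception` is skipped; validate returns 2.
5. ret = 2.
Result: 2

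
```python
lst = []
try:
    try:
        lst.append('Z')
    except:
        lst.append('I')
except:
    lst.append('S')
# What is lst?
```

Step-by-step execution trace:
1. Inner try: `lst.append('Z')` → lst = ['Z']. No exception raised.
2. Inner `except` is skipped.
3. Inner try completes normally; outer `except` is skipped.
Result: ['Z']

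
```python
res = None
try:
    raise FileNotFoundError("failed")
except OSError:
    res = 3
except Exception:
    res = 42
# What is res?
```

Step-by-step execution trace:
1. `raise FileNotFoundError(...)` raises FileNotFoundError.
2. `except OSError` matches (FileNotFoundError is a subclass of OSError) → res = 3.
3. `except Exception` is not reached.
Result: 3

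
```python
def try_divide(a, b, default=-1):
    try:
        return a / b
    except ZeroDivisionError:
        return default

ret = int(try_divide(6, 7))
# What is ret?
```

Step-by-step execution trace:
1. `try_divide(6, 7)` enters try: `return 6 / 7` → returns 0.8571428571428571. No exception raised.
2. `except ZeroDivisionError` is skipped.
3. `int(0.8571428571428571)` → 0 → ret = 0.
Result: 0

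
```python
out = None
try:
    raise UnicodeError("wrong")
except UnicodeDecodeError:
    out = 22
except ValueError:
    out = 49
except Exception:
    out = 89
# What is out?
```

Step-by-step execution trace:
1. `raise UnicodeError(...)` raises UnicodeError.
2. `except UnicodeDecodeError` does not match (UnicodeError is not a subclass of UnicodeDecodeError); skipped.
3. `except ValueError` matches (UnicodeError is a subclass of ValueError) → out = 49.
4. `except Exception` is not reached.
Result: 49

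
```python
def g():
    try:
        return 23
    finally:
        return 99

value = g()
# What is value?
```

Step-by-step execution trace:
1. `g()` enters try: `return 23` sets pending return value 23.
2. Before returning, `finally: return 99` runs and overrides the pending return.
3. g() returns 99 → value = 99.
Result: 99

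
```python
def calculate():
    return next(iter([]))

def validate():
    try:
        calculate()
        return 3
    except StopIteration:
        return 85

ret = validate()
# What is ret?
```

Step-by-step execution trace:
1. `validate()` calls `calculate()`.
2. `calculate()` evaluates `next(iter([]))`, which raises StopIteration; it propagates to the caller.
3. `return 3` is not reached.
4. `except StopIteration` in validate matches → returns 85.
5. ret = 85.
Result: 85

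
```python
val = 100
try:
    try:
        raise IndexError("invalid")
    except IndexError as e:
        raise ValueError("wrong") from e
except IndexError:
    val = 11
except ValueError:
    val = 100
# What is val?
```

Step-by-step execution trace:
1. Inner try raises IndexError; inner `except IndexError as e` catches it.
2. `raise ValueError(...) from e` raises ValueError (IndexError is attached as __cause__, but only ValueError is active).
3. Outer `except IndexError` does not match ValueError; skipped.
4. Outer `except ValueError` matches → val = 100.
Result: 100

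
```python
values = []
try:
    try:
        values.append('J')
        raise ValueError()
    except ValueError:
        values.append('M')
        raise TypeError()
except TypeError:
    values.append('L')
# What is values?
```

Step-by-step execution trace:
1. Inner try: `values.append('J')` → values = ['J'].
2. `raise ValueError()` raises ValueError.
3. Inner `except ValueError` matches → `values.append('M')` → values = ['J', 'M'].
4. `raise TypeError()` raises TypeError; propagates to outer try.
5. Outer `except TypeError` matches → `values.append('L')` → values = ['J', 'M', 'L'].
Result: ['J', 'M', 'L']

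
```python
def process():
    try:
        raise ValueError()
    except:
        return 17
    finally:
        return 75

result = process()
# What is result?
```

Step-by-step execution trace:
1. `process()` enters try: `raise ValueError()` raises ValueError.
2. bare `except` matches → `return 17` sets pending return value 17.
3. Before returning, `finally: return 75` runs and overrides the pending return.
4. process() returns 75 → result = 75.
Result: 75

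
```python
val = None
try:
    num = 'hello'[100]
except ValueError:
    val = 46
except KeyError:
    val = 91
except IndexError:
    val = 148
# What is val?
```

Step-by-step execution trace:
1. `num = 'hello'[100]` raises IndexError.
2. `except ValueError` does not match IndexError; skipped.
3. `except KeyError` does not match IndexError; skipped.
4. `except IndexError` matches → val = 148.
Result: 148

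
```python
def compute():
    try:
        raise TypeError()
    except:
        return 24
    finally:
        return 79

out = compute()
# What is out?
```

Step-by-step execution trace:
1. `compute()` enters try: `raise TypeError()` raises TypeError.
2. bare `except` matches → `return 24` sets pending return value 24.
3. Before returning, `finally: return 79` runs and overrides the pending return.
4. compute() returns 79 → out = 79.
Result: 79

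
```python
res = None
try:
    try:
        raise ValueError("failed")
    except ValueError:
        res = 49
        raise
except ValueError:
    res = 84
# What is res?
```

Step-by-step execution trace:
1. Inner try: `raise ValueError("failed")` raises ValueError.
2. Inner `except ValueError` matches → res = 49.
3. bare `raise` re-raises the same ValueError.
4. Outer `except ValueError` matches → res = 84.
Result: 84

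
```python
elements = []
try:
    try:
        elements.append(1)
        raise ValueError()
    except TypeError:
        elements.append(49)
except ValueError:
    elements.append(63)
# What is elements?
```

Step-by-step execution trace:
1. Inner try: `elements.append(1)` → elements = [1].
2. `raise ValueError()` raises ValueError.
3. Inner `except TypeError` does not match ValueError; exception propagates to outer try.
4. Outer `except ValueError` matches → `elements.append(63)` → elements = [1, 63].
Result: [1, 63]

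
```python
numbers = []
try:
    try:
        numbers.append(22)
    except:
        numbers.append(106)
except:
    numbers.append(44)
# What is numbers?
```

Step-by-step execution trace:
1. Inner try: `numbers.append(22)` → numbers = [22]. No exception raised.
2. Inner `except` is skipped.
3. Inner try completes normally; outer `except` is skipped.
Result: [22]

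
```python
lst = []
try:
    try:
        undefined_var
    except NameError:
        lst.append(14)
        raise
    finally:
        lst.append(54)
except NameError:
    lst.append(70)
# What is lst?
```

Step-by-step execution trace:
1. Inner try: `undefined_var` raises NameError.
2. Inner `except NameError` matches → `lst.append(14)` → lst = [14].
3. bare `raise` re-raises NameError.
4. Inner `finally` runs during unwinding: `lst.append(54)` → lst = [14, 54].
5. Outer `except NameError` matches → `lst.append(70)` → lst = [14, 54, 70].
Result: [14, 54, 70]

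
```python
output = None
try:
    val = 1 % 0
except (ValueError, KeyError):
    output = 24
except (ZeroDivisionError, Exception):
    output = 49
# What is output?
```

Step-by-step execution trace:
1. `val = 1 % 0` raises ZeroDivisionError.
2. `except (ValueError, KeyError)` does not match ZeroDivisionError; skipped.
3. `except (ZeroDivisionError, Exception)` matches (ZeroDivisionError is in the tuple) → output = 49.
Result: 49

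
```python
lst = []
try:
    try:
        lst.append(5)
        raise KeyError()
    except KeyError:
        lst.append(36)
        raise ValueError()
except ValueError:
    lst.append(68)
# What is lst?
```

Step-by-step execution trace:
1. Inner try: `lst.append(5)` → lst = [5].
2. `raise KeyError()` raises KeyError.
3. Inner `except KeyError` matches → `lst.append(36)` → lst = [5, 36].
4. `raise ValueError()` raises ValueError; propagates to outer try.
5. Outer `except ValueError` matches → `lst.append(68)` → lst = [5, 36, 68].
Result: [5, 36, 68]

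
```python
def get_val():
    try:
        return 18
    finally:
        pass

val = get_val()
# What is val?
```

Step-by-step execution trace:
1. `get_val()` enters try: `return 18` sets pending return value 18.
2. Before returning, `finally: pass` runs (no effect).
3. get_val() returns 18 → val = 18.
Result: 18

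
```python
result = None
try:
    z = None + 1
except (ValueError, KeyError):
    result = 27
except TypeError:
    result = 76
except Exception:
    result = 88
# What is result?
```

Step-by-step execution trace:
1. `z = None + 1` raises TypeError.
2. `except (ValueError, KeyError)` does not match TypeError; skipped.
3. `except TypeError` matches (exact type match) → result = 76.
4. `except Exception` is not reached.
Result: 76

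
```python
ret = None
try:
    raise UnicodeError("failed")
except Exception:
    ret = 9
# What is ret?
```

Step-by-step execution trace:
1. `raise UnicodeError(...)` raises UnicodeError.
2. `except Exception` matches (UnicodeError is a subclass of Exception) → ret = 9.
Result: 9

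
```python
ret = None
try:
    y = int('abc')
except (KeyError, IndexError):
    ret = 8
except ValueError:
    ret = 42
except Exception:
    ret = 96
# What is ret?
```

Step-by-step execution trace:
1. `y = int('abc')` raises ValueError.
2. `except (KeyError, IndexError)` does not match ValueError; skipped.
3. `except ValueError` matches (exact type match) → ret = 42.
4. `except Exception` is not reached.
Result: 42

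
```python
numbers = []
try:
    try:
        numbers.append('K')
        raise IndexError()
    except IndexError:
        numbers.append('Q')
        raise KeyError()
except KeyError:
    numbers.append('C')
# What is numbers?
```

Step-by-step execution trace:
1. Inner try: `numbers.append('K')` → numbers = ['K'].
2. `raise IndexError()` raises IndexError.
3. Inner `except IndexError` matches → `numbers.append('Q')` → numbers = ['K', 'Q'].
4. `raise KeyError()` raises KeyError; propagates to outer try.
5. Outer `except KeyError` matches → `numbers.append('C')` → numbers = ['K', 'Q', 'C'].
Result: ['K', 'Q', 'C']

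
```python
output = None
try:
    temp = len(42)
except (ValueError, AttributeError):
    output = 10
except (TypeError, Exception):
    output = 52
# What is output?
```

Step-by-step execution trace:
1. `temp = len(42)` raises TypeError.
2. `except (ValueError, AttributeError)` does not match TypeError; skipped.
3. `except (TypeError, Exception)` matches (TypeError is in the tuple) → output = 52.
Result: 52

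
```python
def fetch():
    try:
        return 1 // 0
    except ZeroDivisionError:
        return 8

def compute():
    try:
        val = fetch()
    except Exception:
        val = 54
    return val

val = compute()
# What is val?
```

Step-by-step execution trace:
1. `compute()` calls `fetch()`.
2. In fetch: `1 // 0` raises ZeroDivisionError; `except ZeroDivisionError` catches it → returns 8.
3. In compute: `val = fetch()` → val = 8. No exception reaches compute.
4. `except Exception` is skipped; compute returns 8.
5. val = 8.
Result: 8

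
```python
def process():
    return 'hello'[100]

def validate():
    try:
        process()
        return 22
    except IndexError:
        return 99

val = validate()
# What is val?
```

Step-by-step execution trace:
1. `validate()` calls `process()`.
2. `process()` evaluates `'hello'[100]`, which raises IndexError; it propagates to the caller.
3. `return 22` is not reached.
4. `except IndexError` in validate matches → returns 99.
5. val = 99.
Result: 99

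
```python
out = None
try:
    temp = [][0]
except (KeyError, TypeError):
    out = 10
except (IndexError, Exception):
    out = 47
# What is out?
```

Step-by-step execution trace:
1. `temp = [][0]` raises IndexError.
2. `except (KeyError, TypeError)` does not match IndexError; skipped.
3. `except (IndexError, Exception)` matches (IndexError is in the tuple) → out = 47.
Result: 47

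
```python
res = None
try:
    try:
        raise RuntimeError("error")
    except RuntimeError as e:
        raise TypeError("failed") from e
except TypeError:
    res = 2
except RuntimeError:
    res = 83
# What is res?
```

Step-by-step execution trace:
1. Inner try raises RuntimeError; inner `except RuntimeError as e` catches it.
2. `raise TypeError(...) from e` raises TypeError (RuntimeError is attached as __cause__, but only TypeError is active).
3. Outer `except TypeError` matches → res = 2.
4. `except RuntimeError` is not reached.
Result: 2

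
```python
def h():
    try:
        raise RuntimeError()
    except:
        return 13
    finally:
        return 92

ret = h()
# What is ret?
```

Step-by-step execution trace:
1. `h()` enters try: `raise RuntimeError()` raises RuntimeError.
2. bare `except` matches → `return 13` sets pending return value 13.
3. Before returning, `finally: return 92` runs and overrides the pending return.
4. h() returns 92 → ret = 92.
Result: 92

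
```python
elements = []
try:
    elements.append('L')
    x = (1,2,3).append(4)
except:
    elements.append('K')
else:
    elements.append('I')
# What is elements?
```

Step-by-step execution trace:
1. try: `elements.append('L')` → elements = ['L'].
2. `x = (1,2,3).append(4)` raises AttributeError.
3. bare `except` matches → `elements.append('K')` → elements = ['L', 'K'].
4. `else` is skipped (an exception was raised).
Result: ['L', 'K']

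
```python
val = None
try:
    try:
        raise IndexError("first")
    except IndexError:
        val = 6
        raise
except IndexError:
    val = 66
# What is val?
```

Step-by-step execution trace:
1. Inner try: `raise IndexError("first")` raises IndexError.
2. Inner `except IndexError` matches → val = 6.
3. bare `raise` re-raises the same IndexError.
4. Outer `except IndexError` matches → val = 66.
Result: 66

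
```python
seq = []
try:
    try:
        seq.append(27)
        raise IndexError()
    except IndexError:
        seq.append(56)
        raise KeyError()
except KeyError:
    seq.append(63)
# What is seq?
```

Step-by-step execution trace:
1. Inner try: `seq.append(27)` → seq = [27].
2. `raise IndexError()` raises IndexError.
3. Inner `except IndexError` matches → `seq.append(56)` → seq = [27, 56].
4. `raise KeyError()` raises KeyError; propagates to outer try.
5. Outer `except KeyError` matches → `seq.append(63)` → seq = [27, 56, 63].
Result: [27, 56, 63]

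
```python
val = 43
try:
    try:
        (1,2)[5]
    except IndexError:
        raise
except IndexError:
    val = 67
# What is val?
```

Step-by-step execution trace:
1. Inner try: `(1,2)[5]` raises IndexError.
2. Inner `except IndexError` matches; bare `raise` re-raises the same IndexError.
3. Outer `except IndexError` matches → val = 67.
Result: 67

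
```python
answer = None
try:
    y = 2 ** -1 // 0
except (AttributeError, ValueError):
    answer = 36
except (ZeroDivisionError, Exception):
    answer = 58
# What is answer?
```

Step-by-step execution trace:
1. `y = 2 ** -1 // 0` raises ZeroDivisionError.
2. `except (AttributeError, ValueError)` does not match ZeroDivisionError; skipped.
3. `except (ZeroDivisionError, Exception)` matches (ZeroDivisionError is in the tuple) → answer = 58.
Result: 58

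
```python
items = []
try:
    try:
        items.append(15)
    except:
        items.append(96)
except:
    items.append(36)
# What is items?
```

Step-by-step execution trace:
1. Inner try: `items.append(15)` → items = [15]. No exception raised.
2. Inner `except` is skipped.
3. Inner try completes normally; outer `except` is skipped.
Result: [15]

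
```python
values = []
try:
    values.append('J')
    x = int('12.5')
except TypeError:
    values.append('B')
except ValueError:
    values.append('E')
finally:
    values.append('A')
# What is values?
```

Step-by-step execution trace:
1. try: `values.append('J')` → values = ['J'].
2. `x = int('12.5')` raises ValueError.
3. `except TypeError` does not match ValueError; skipped.
4. `except ValueError` matches → `values.append('E')` → values = ['J', 'E'].
5. finally always runs: `values.append('A')` → values = ['J', 'E', 'A'].
Result: ['J', 'E', 'A']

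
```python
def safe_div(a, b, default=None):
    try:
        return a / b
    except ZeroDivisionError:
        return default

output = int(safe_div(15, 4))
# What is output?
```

Step-by-step execution trace:
1. `safe_div(15, 4)` enters try: `return 15 / 4` → returns 3.75. No exception raised.
2. `except ZeroDivisionError` is skipped.
3. `int(3.75)` → 3 → output = 3.
Result: 3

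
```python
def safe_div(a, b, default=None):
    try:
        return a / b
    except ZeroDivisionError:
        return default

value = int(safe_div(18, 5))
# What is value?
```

Step-by-step execution trace:
1. `safe_div(18, 5)` enters try: `return 18 / 5` → returns 3.6. No exception raised.
2. `except ZeroDivisionError` is skipped.
3. `int(3.6)` → 3 → value = 3.
Result: 3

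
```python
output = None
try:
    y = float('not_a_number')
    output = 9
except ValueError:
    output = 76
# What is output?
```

Step-by-step execution trace:
1. `y = float('not_a_number')` raises ValueError.
2. `output = 9` is not reached.
3. `except ValueError` matches → output = 76.
Result: 76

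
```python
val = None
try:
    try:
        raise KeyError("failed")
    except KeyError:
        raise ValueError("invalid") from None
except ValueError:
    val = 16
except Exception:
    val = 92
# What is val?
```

Step-by-step execution trace:
1. Inner try raises KeyError; inner `except KeyError` catches it.
2. `raise ValueError(...) from None` raises ValueError (from None suppresses __context__, but the active exception is still ValueError).
3. Outer `except ValueError` matches → val = 16.
4. `except Exception` is not reached.
Result: 16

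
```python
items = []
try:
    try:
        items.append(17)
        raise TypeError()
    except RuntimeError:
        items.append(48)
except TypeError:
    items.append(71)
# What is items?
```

Step-by-step execution trace:
1. Inner try: `items.append(17)` → items = [17].
2. `raise TypeError()` raises TypeError.
3. Inner `except RuntimeError` does not match TypeError; exception propagates to outer try.
4. Outer `except TypeError` matches → `items.append(71)` → items = [17, 71].
Result: [17, 71]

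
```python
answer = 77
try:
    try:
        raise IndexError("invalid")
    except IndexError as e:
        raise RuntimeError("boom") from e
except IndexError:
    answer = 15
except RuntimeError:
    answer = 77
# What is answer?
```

Step-by-step execution trace:
1. Inner try raises IndexError; inner `except IndexError as e` catches it.
2. `raise RuntimeError(...) from e` raises RuntimeError (IndexError is attached as __cause__, but only RuntimeError is active).
3. Outer `except IndexError` does not match RuntimeError; skipped.
4. Outer `except RuntimeError` matches → answer = 77.
Result: 77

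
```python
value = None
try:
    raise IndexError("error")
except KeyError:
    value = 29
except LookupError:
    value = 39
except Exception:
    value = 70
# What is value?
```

Step-by-step execution trace:
1. `raise IndexError(...)` raises IndexError.
2. `except KeyError` does not match (IndexError is not a subclass of KeyError); skipped.
3. `except LookupError` matches (IndexError is a subclass of LookupError) → value = 39.
4. `except Exception` is not reached.
Result: 39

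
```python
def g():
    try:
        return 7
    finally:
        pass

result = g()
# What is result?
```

Step-by-step execution trace:
1. `g()` enters try: `return 7` sets pending return value 7.
2. Before returning, `finally: pass` runs (no effect).
3. g() returns 7 → result = 7.
Result: 7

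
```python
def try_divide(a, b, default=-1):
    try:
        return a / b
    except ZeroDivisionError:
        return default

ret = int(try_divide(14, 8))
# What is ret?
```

Step-by-step execution trace:
1. `try_divide(14, 8)` enters try: `return 14 / 8` → returns 1.75. No exception raised.
2. `except ZeroDivisionError` is skipped.
3. `int(1.75)` → 1 → ret = 1.
Result: 1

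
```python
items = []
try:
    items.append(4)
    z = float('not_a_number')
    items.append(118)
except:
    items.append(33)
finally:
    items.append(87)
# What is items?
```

Step-by-step execution trace:
1. try: `items.append(4)` → items = [4].
2. `z = float('not_a_number')` raises ValueError; `items.append(118)` is not reached.
3. bare `except` matches → `items.append(33)` → items = [4, 33].
4. finally always runs: `items.append(87)` → items = [4, 33, 87].
Result: [4, 33, 87]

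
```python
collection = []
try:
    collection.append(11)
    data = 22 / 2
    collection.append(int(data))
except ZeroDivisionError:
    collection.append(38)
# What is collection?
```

Step-by-step execution trace:
1. try: `collection.append(11)` → collection = [11].
2. `data = 22 / 2` → data = 11.0. No exception raised.
3. `collection.append(int(data))` → collection = [11, 11].
4. `except ZeroDivisionError` is skipped (no exception was raised).
Result: [11, 11]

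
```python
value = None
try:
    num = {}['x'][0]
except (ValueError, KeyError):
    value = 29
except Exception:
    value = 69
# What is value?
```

Step-by-step execution trace:
1. `num = {}['x'][0]` raises KeyError.
2. `except (ValueError, KeyError)` matches (KeyError is in the tuple) → value = 29.
3. `except Exception` is not reached.
Result: 29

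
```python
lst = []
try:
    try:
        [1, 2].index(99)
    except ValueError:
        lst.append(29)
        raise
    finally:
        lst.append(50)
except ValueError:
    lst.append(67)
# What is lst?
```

Step-by-step execution trace:
1. Inner try: `[1, 2].index(99)` raises ValueError.
2. Inner `except ValueError` matches → `lst.append(29)` → lst = [29].
3. bare `raise` re-raises ValueError.
4. Inner `finally` runs during unwinding: `lst.append(50)` → lst = [29, 50].
5. Outer `except ValueError` matches → `lst.append(67)` → lst = [29, 50, 67].
Result: [29, 50, 67]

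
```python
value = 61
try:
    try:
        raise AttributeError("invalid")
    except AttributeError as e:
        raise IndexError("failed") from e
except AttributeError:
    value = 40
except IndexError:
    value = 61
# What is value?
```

Step-by-step execution trace:
1. Inner try raises AttributeError; inner `except AttributeError as e` catches it.
2. `raise IndexError(...) from e` raises IndexError (AttributeError is attached as __cause__, but only IndexError is active).
3. Outer `except AttributeError` does not match IndexError; skipped.
4. Outer `except IndexError` matches → value = 61.
Result: 61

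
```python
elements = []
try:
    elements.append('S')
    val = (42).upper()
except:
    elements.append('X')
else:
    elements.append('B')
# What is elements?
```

Step-by-step execution trace:
1. try: `elements.append('S')` → elements = ['S'].
2. `val = (42).upper()` raises AttributeError.
3. bare `except` matches → `elements.append('X')` → elements = ['S', 'X'].
4. `else` is skipped (an exception was raised).
Result: ['S', 'X']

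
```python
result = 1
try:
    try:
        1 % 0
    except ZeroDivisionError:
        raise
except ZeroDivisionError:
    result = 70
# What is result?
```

Step-by-step execution trace:
1. Inner try: `1 % 0` raises ZeroDivisionError.
2. Inner `except ZeroDivisionError` matches; bare `raise` re-raises the same ZeroDivisionError.
3. Outer `except ZeroDivisionError` matches → result = 70.
Result: 70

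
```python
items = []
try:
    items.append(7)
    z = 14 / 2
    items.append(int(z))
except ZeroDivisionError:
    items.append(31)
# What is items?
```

Step-by-step execution trace:
1. try: `items.append(7)` → items = [7].
2. `z = 14 / 2` → z = 7.0. No exception raised.
3. `items.append(int(z))` → items = [7, 7].
4. `except ZeroDivisionError` is skipped (no exception was raised).
Result: [7, 7]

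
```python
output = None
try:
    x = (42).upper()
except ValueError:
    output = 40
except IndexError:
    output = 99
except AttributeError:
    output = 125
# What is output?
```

Step-by-step execution trace:
1. `x = (42).upper()` raises AttributeError.
2. `except ValueError` does not match AttributeError; skipped.
3. `except IndexError` does not match AttributeError; skipped.
4. `except AttributeError` matches → output = 125.
Result: 125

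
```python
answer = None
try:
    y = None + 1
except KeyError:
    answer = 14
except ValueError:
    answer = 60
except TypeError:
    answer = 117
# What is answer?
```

Step-by-step execution trace:
1. `y = None + 1` raises TypeError.
2. `except KeyError` does not match TypeError; skipped.
3. `except ValueError` does not match TypeError; skipped.
4. `except TypeError` matches → answer = 117.
Result: 117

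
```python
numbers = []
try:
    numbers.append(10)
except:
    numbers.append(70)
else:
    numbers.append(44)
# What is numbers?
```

Step-by-step execution trace:
1. try: `numbers.append(10)` → numbers = [10]. No exception raised.
2. `except` is skipped.
3. `else` runs (try completed without exception): `numbers.append(44)` → numbers = [10, 44].
Result: [10, 44]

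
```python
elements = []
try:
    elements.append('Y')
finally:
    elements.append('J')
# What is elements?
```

Step-by-step execution trace:
1. try: `elements.append('Y')` → elements = ['Y'].
2. The try body completes without raising.
3. finally always runs: `elements.append('J')` → elements = ['Y', 'J'].
Result: ['Y', 'J']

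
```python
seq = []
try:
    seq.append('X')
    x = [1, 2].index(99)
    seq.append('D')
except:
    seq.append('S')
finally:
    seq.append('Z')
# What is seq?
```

Step-by-step execution trace:
1. try: `seq.append('X')` → seq = ['X'].
2. `x = [1, 2].index(99)` raises ValueError; `seq.append('D')` is not reached.
3. bare `except` matches → `seq.append('S')` → seq = ['X', 'S'].
4. finally always runs: `seq.append('Z')` → seq = ['X', 'S', 'Z'].
Result: ['X', 'S', 'Z']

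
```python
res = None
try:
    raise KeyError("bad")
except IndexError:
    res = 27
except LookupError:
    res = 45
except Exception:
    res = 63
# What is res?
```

Step-by-step execution trace:
1. `raise KeyError(...)` raises KeyError.
2. `except IndexError` does not match (KeyError is not a subclass of IndexError); skipped.
3. `except LookupError` matches (KeyError is a subclass of LookupError) → res = 45.
4. `except Exception` is not reached.
Result: 45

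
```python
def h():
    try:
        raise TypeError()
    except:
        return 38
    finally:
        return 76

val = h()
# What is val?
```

Step-by-step execution trace:
1. `h()` enters try: `raise TypeError()` raises TypeError.
2. bare `except` matches → `return 38` sets pending return value 38.
3. Before returning, `finally: return 76` runs and overrides the pending return.
4. h() returns 76 → val = 76.
Result: 76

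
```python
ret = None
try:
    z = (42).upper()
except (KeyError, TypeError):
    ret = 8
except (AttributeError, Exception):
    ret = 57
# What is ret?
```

Step-by-step execution trace:
1. `z = (42).upper()` raises AttributeError.
2. `except (KeyError, TypeError)` does not match AttributeError; skipped.
3. `except (AttributeError, Exception)` matches (AttributeError is in the tuple) → ret = 57.
Result: 57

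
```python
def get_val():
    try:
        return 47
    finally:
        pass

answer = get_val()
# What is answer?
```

Step-by-step execution trace:
1. `get_val()` enters try: `return 47` sets pending return value 47.
2. Before returning, `finally: pass` runs (no effect).
3. get_val() returns 47 → answer = 47.
Result: 47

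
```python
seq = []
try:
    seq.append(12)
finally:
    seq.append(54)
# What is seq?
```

Step-by-step execution trace:
1. try: `seq.append(12)` → seq = [12].
2. The try body completes without raising.
3. finally always runs: `seq.append(54)` → seq = [12, 54].
Result: [12, 54]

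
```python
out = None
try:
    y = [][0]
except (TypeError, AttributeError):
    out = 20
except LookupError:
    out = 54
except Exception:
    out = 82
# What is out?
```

Step-by-step execution trace:
1. `y = [][0]` raises IndexError.
2. `except (TypeError, AttributeError)` does not match IndexError; skipped.
3. `except LookupError` matches (IndexError is a subclass of LookupError) → out = 54.
4. `except Exception` is not reached.
Result: 54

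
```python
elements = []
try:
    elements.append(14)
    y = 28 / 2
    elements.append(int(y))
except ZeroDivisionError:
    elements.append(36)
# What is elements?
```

Step-by-step execution trace:
1. try: `elements.append(14)` → elements = [14].
2. `y = 28 / 2` → y = 14.0. No exception raised.
3. `elements.append(int(y))` → elements = [14, 14].
4. `except ZeroDivisionError` is skipped (no exception was raised).
Result: [14, 14]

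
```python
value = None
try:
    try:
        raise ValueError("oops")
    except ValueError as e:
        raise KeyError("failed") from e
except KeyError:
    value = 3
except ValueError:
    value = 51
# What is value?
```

Step-by-step execution trace:
1. Inner try raises ValueError; inner `except ValueError as e` catches it.
2. `raise KeyError(...) from e` raises KeyError (ValueError is attached as __cause__, but only KeyError is active).
3. Outer `except KeyError` matches → value = 3.
4. `except ValueError` is not reached.
Result: 3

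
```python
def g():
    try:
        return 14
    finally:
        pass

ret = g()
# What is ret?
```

Step-by-step execution trace:
1. `g()` enters try: `return 14` sets pending return value 14.
2. Before returning, `finally: pass` runs (no effect).
3. g() returns 14 → ret = 14.
Result: 14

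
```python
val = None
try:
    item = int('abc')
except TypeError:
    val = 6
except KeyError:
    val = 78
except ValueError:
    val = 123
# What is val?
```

Step-by-step execution trace:
1. `item = int('abc')` raises ValueError.
2. `except TypeError` does not match ValueError; skipped.
3. `except KeyError` does not match ValueError; skipped.
4. `except ValueError` matches → val = 123.
Result: 123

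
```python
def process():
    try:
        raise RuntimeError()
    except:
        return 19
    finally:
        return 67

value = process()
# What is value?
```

Step-by-step execution trace:
1. `process()` enters try: `raise RuntimeError()` raises RuntimeError.
2. bare `except` matches → `return 19` sets pending return value 19.
3. Before returning, `finally: return 67` runs and overrides the pending return.
4. process() returns 67 → value = 67.
Result: 67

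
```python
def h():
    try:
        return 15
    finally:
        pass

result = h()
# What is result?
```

Step-by-step execution trace:
1. `h()` enters try: `return 15` sets pending return value 15.
2. Before returning, `finally: pass` runs (no effect).
3. h() returns 15 → result = 15.
Result: 15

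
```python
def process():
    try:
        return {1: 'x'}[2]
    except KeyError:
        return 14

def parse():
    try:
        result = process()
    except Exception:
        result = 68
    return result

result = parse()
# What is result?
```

Step-by-step execution trace:
1. `parse()` calls `process()`.
2. In process: `{1: 'x'}[2]` raises KeyError; `except KeyError` catches it → returns 14.
3. In parse: `result = process()` → result = 14. No exception reaches parse.
4. `except Exception` is skipped; parse returns 14.
5. result = 14.
Result: 14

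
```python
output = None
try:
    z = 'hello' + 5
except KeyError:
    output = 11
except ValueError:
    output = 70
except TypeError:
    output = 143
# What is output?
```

Step-by-step execution trace:
1. `z = 'hello' + 5` raises TypeError.
2. `except KeyError` does not match TypeError; skipped.
3. `except ValueError` does not match TypeError; skipped.
4. `except TypeError` matches → output = 143.
Result: 143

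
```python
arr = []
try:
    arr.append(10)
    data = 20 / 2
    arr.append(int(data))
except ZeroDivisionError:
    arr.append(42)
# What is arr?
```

Step-by-step execution trace:
1. try: `arr.append(10)` → arr = [10].
2. `data = 20 / 2` → data = 10.0. No exception raised.
3. `arr.append(int(data))` → arr = [10, 10].
4. `except ZeroDivisionError` is skipped (no exception was raised).
Result: [10, 10]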